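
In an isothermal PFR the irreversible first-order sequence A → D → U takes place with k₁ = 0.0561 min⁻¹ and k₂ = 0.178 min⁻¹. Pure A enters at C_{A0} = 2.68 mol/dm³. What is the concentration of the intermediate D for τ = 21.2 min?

Solving the coupled first-order balances gives C_D(τ) = [k₁/(k₂−k₁)]·C_{A0}·(e^(−k₁τ) − e^(−k₂τ)).
e^(−k₁τ) = e^(−0.0561×21.2) = e^(−1.189) = 0.3044; e^(−k₂τ) = e^(−3.774) = 0.02297.
C_D = 0.0561×2.68/(0.178−0.0561) × (0.3044−0.02297) = 1.233×0.2815 = 0.3471 mol/dm³.

0.347 mol/dm³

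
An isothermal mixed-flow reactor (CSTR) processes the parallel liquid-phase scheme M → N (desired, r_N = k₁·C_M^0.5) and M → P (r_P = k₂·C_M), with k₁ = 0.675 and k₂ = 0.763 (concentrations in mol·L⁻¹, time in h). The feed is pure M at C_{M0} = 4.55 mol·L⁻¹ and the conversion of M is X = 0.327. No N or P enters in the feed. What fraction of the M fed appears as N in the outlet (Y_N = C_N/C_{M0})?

Exit C_M = C_{M0}(1−X) = 4.55×0.673 = 3.062 mol·L⁻¹.
Rates in a CSTR are evaluated at the outlet concentration: r_N = 0.675×3.062^0.5 = 1.181, r_P = 0.763×3.062 = 2.336.
Fraction of consumed M going to N: r_N/(r_N+r_P) = 0.3358.
C_N = 0.3358·C_{M0}·X = 0.3358×4.55×0.327 = 0.500 mol·L⁻¹; Y_N = C_N/C_{M0} = 0.110.

0.110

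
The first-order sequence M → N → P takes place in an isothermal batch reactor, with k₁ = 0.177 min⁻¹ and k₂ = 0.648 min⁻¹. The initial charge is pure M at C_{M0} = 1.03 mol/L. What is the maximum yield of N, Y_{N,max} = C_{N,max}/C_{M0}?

0.168

Evaluating C_N at t_opt = ln(k₂/k₁)/(k₂−k₁) gives C_{N,max}/C_{M0} = (k₁/k₂)^[k₂/(k₂−k₁)].
= (0.177/0.648)^(0.648/(0.648−0.177)) = (0.2731)^(1.376) = 0.1677.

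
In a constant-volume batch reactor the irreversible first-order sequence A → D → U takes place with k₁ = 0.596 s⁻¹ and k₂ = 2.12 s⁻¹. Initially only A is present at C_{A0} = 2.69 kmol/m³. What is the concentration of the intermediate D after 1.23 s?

0.428 kmol/m³

For first-order series with pure A initially, C_D(t) = k₁C_{A0}/(k₂−k₁)·(e^(−k₁t) − e^(−k₂t)).
e^(−k₁t) = e^(−0.596×1.23) = e^(−0.7331) = 0.4804; e^(−k₂t) = e^(−2.608) = 0.07371.
C_D = 0.596×2.69/(2.12−0.596) × (0.4804−0.07371) = 1.052×0.4067 = 0.4279 kmol/m³.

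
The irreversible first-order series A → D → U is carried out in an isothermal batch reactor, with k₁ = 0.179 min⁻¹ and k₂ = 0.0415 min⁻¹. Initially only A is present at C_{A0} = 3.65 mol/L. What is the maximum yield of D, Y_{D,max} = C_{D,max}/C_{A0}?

0.643

Evaluating C_D at t_opt = ln(k₂/k₁)/(k₂−k₁) gives C_{D,max}/C_{A0} = (k₁/k₂)^[k₂/(k₂−k₁)].
= (0.179/0.0415)^(0.0415/(0.0415−0.179)) = (4.313)^(-0.3018) = 0.6433.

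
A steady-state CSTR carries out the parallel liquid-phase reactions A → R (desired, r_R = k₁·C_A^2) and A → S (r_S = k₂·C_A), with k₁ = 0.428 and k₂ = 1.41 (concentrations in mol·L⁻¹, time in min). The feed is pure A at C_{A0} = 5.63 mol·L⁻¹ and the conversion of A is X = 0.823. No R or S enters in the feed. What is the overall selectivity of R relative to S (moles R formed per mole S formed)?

Exit C_A = C_{A0}(1−X) = 5.63×0.177 = 0.9965 mol·L⁻¹.
Rates in a CSTR are evaluated at the outlet concentration: r_R = 0.428×0.9965^2 = 0.4250, r_S = 1.41×0.9965 = 1.405.
Overall selectivity = C_R/C_S = r_Rτ/(r_Sτ) = r_R/r_S = 0.302.

0.302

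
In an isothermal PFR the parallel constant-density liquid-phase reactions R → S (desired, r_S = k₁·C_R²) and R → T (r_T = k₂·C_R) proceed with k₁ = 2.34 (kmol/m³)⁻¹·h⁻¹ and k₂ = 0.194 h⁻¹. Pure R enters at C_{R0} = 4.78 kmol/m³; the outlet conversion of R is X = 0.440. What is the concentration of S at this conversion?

2.06 kmol/m³

C_R = C_{R0}(1−X) = 2.677 kmol/m³.
Along a PFR/batch, dC_T/dC_R = −r_T/(r_S+r_T) = −k₂/(k₂+k₁·C_R).
Integrating from C_{R0} to C_R: C_T = (0.194/2.34)·ln[(0.194+2.34·4.78)/(0.194+2.34·2.68)] = 0.08291·ln(11.38/6.458) = 0.04697 kmol/m³.
Then C_S = (C_{R0}−C_R) − C_T = 2.103 − 0.04697 = 2.056 kmol/m³.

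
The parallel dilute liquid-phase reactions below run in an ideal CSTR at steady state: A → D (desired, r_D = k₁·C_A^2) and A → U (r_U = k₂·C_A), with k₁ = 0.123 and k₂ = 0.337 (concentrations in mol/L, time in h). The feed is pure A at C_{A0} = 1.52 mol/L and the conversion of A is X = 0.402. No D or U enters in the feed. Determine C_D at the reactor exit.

Exit C_A = C_{A0}(1−X) = 1.52×0.598 = 0.9090 mol/L.
Rates in a CSTR are evaluated at the outlet concentration: r_D = 0.123×0.9090^2 = 0.1016, r_U = 0.337×0.9090 = 0.3063.
Fraction of consumed A going to D: r_D/(r_D+r_U) = 0.2491.
C_D = 0.2491·C_{A0}·X = 0.2491×1.52×0.402 = 0.152 mol/L.

0.152 mol/L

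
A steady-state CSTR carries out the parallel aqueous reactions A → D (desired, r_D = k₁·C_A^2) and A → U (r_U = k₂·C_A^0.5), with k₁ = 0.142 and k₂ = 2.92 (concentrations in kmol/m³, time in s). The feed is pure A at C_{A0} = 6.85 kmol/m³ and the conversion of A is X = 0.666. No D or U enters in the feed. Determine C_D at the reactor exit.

0.657 kmol/m³

Exit C_A = C_{A0}(1−X) = 6.85×0.334 = 2.288 kmol/m³.
In a CSTR the entire volume is at exit conditions, so r_D = 0.142×2.288^2 = 0.7433 and r_U = 2.92×2.288^0.5 = 4.417.
Fraction of consumed A going to D: r_D/(r_D+r_U) = 0.1440.
C_D = 0.1440·C_{A0}·X = 0.1440×6.85×0.666 = 0.657 kmol/m³.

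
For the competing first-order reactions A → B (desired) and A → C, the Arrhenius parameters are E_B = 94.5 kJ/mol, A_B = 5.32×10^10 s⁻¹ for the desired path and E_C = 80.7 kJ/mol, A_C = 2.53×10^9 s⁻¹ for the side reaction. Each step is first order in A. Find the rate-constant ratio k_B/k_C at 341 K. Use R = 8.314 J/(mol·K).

0.162

With equal orders, S_{B/C} = k_B/k_C = (A_B/A_C)·exp[(E_C−E_B)/(RT)].
(E_C−E_B)/(RT) = (80.7−94.5)×10³/(8.314×341) = -13800/2835 = -4.868.
k_B/k_C = (5.32×10^10/2.53×10^9)·exp(-4.868) = 21.03 × 0.007692 = 0.162.
Since E_B > E_C, raising the temperature improves selectivity toward B.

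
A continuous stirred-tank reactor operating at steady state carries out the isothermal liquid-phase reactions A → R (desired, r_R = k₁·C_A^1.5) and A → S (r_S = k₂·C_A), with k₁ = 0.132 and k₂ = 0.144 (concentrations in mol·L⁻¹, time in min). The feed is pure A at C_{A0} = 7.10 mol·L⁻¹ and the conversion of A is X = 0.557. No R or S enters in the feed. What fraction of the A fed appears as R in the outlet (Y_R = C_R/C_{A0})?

Exit C_A = C_{A0}(1−X) = 7.10×0.443 = 3.145 mol·L⁻¹.
Rates in a CSTR are evaluated at the outlet concentration: r_R = 0.132×3.145^1.5 = 0.7363, r_S = 0.144×3.145 = 0.4529.
Fraction of consumed A going to R: r_R/(r_R+r_S) = 0.6192.
C_R = 0.6192·C_{A0}·X = 0.6192×7.10×0.557 = 2.45 mol·L⁻¹; Y_R = C_R/C_{A0} = 0.345.

0.345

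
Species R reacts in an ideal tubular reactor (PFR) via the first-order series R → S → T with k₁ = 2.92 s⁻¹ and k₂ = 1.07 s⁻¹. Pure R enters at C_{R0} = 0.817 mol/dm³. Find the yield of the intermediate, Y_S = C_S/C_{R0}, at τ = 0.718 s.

0.538

The intermediate concentration in a first-order A→B→C sequence is C_S = k₁C_{R0}(e^(−k₁τ) − e^(−k₂τ))/(k₂−k₁).
e^(−k₁τ) = e^(−2.92×0.718) = e^(−2.097) = 0.1229; e^(−k₂τ) = e^(−0.7683) = 0.4638.
C_S = 2.92×0.817/(1.07−2.92) × (0.1229−0.4638) = (-1.290)×(-0.3409) = 0.4397 mol/dm³.
Y_S = C_S/C_{R0} = 0.4397/0.817 = 0.538.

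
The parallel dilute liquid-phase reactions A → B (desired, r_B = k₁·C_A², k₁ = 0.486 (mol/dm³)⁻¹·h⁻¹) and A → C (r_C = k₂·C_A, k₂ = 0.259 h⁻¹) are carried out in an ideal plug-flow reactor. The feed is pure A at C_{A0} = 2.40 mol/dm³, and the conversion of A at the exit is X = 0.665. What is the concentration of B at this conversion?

1.18 mol/dm³

C_A = C_{A0}(1−X) = 0.8040 mol/dm³.
Along a PFR/batch, dC_C/dC_A = −r_C/(r_B+r_C) = −k₂/(k₂+k₁·C_A).
Integrating from C_{A0} to C_A: C_C = (0.259/0.486)·ln[(0.259+0.486·2.40)/(0.259+0.486·0.804)] = 0.5329·ln(1.425/0.6497) = 0.4187 mol/dm³.
Then C_B = (C_{A0}−C_A) − C_C = 1.596 − 0.4187 = 1.177 mol/dm³.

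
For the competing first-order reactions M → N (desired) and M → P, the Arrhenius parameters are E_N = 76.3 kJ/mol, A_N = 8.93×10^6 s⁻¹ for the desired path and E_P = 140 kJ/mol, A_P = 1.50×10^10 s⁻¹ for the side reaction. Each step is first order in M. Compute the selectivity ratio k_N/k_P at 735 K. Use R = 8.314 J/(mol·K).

20.0

With equal orders, S_{N/P} = k_N/k_P = (A_N/A_P)·exp[(E_P−E_N)/(RT)].
(E_P−E_N)/(RT) = (140−76.3)×10³/(8.314×735) = 63700/6111 = 10.42.
k_N/k_P = (8.93×10^6/1.50×10^10)·exp(10.42) = 5.953×10^-4 × 33664 = 20.0.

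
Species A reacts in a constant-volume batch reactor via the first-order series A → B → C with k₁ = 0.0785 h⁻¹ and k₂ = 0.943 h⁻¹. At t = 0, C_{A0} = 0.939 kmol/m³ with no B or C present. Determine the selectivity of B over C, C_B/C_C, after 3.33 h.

0.402

The intermediate concentration in a first-order A→B→C sequence is C_B = k₁C_{A0}(e^(−k₁t) − e^(−k₂t))/(k₂−k₁).
e^(−k₁t) = e^(−0.0785×3.33) = e^(−0.2614) = 0.7700; e^(−k₂t) = e^(−3.140) = 0.04327.
C_B = 0.0785×0.939/(0.943−0.0785) × (0.7700−0.04327) = 0.08526×0.7267 = 0.06196 kmol/m³.
C_A = C_{A0}e^(−k₁t) = 0.7230 kmol/m³, so C_C = C_{A0}−C_A−C_B = 0.1540 kmol/m³; C_B/C_C = 0.402.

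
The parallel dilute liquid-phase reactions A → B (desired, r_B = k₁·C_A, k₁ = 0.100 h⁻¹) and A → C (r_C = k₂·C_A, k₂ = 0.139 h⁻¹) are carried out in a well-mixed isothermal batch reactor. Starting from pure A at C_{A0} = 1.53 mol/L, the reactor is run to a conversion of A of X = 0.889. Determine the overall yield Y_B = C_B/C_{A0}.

0.372

C_A = C_{A0}(1−X) = 0.1698 mol/L.
Both paths are first order in A, so the instantaneous fraction to B is constant: dC_B/d(−C_A) = k₁/(k₁+k₂) = 0.4184.
C_B = 0.4184·(C_{A0}−C_A) = 0.4184×1.360 = 0.569 mol/L.
Y_B = C_B/C_{A0} = 0.5691/1.53 = 0.372.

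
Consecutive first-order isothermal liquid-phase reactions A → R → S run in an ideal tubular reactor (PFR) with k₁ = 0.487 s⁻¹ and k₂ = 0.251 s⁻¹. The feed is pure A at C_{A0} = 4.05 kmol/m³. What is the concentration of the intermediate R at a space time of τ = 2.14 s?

1.94 kmol/m³

For first-order series with pure A initially, C_R(τ) = k₁C_{A0}/(k₂−k₁)·(e^(−k₁τ) − e^(−k₂τ)).
e^(−k₁τ) = e^(−0.487×2.14) = e^(−1.042) = 0.3527; e^(−k₂τ) = e^(−0.5371) = 0.5844.
C_R = 0.487×4.05/(0.251−0.487) × (0.3527−0.5844) = (-8.357)×(-0.2317) = 1.937 kmol/m³.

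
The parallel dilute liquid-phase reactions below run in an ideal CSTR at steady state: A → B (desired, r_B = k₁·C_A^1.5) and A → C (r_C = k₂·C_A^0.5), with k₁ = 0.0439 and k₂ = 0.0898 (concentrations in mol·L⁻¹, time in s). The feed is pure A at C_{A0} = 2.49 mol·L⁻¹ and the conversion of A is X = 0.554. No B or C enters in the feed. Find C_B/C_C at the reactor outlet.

Exit C_A = C_{A0}(1−X) = 2.49×0.446 = 1.111 mol·L⁻¹.
Rates in a CSTR are evaluated at the outlet concentration: r_B = 0.0439×1.111^1.5 = 0.05138, r_C = 0.0898×1.111^0.5 = 0.09463.
Overall selectivity = C_B/C_C = r_Bτ/(r_Cτ) = r_B/r_C = 0.543.

0.543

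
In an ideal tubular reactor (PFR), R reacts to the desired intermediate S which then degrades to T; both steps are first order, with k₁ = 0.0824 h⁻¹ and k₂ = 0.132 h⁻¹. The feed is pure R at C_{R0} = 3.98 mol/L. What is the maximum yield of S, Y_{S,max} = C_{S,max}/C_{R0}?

For a first-order series the maximum intermediate yield is C_{S,max}/C_{R0} = (k₁/k₂)^[k₂/(k₂−k₁)].
= (0.0824/0.132)^(0.132/(0.132−0.0824)) = (0.6242)^(2.661) = 0.2853.

0.285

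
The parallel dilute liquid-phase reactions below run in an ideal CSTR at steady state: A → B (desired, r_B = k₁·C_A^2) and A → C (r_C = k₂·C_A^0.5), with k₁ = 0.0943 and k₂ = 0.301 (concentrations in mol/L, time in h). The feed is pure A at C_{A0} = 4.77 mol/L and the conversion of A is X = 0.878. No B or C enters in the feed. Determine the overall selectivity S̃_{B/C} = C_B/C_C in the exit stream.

0.139

Exit C_A = C_{A0}(1−X) = 4.77×0.122 = 0.5819 mol/L.
Rates in a CSTR are evaluated at the outlet concentration: r_B = 0.0943×0.5819^2 = 0.03194, r_C = 0.301×0.5819^0.5 = 0.2296.
Overall selectivity = C_B/C_C = r_Bτ/(r_Cτ) = r_B/r_C = 0.139.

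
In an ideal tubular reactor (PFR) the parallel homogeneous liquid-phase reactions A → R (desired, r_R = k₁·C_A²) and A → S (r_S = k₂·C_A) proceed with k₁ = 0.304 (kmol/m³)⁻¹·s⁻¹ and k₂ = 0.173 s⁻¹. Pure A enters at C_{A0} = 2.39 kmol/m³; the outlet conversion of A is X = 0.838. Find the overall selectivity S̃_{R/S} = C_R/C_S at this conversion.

2.12

C_A = C_{A0}(1−X) = 0.3872 kmol/m³.
Along a PFR/batch, dC_S/dC_A = −r_S/(r_R+r_S) = −k₂/(k₂+k₁·C_A).
Integrating from C_{A0} to C_A: C_S = (0.173/0.304)·ln[(0.173+0.304·2.39)/(0.173+0.304·0.387)] = 0.5691·ln(0.8996/0.2907) = 0.6428 kmol/m³.
Then C_R = (C_{A0}−C_A) − C_S = 2.003 − 0.6428 = 1.360 kmol/m³.
S̃_{R/S} = C_R/C_S = 1.360/0.6428 = 2.12.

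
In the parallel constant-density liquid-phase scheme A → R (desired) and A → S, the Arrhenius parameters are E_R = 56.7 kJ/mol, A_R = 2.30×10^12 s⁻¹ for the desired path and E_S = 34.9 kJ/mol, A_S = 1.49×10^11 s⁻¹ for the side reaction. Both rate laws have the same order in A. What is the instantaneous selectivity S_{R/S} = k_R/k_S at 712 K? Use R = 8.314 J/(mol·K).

0.388

With equal orders, S_{R/S} = k_R/k_S = (A_R/A_S)·exp[(E_S−E_R)/(RT)].
(E_S−E_R)/(RT) = (34.9−56.7)×10³/(8.314×712) = -21800/5920 = -3.683.
k_R/k_S = (2.30×10^12/1.49×10^11)·exp(-3.683) = 15.44 × 0.02515 = 0.388.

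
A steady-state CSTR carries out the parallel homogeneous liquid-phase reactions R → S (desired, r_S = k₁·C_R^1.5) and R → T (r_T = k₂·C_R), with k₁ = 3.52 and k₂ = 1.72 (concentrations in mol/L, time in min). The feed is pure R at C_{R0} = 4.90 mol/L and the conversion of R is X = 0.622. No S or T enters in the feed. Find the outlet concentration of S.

Exit C_R = C_{R0}(1−X) = 4.90×0.378 = 1.852 mol/L.
A CSTR operates uniformly at the exit composition, giving r_S = 8.873 and r_T = 3.186 (each k·C_R^n at C_R = 1.852).
Fraction of consumed R going to S: r_S/(r_S+r_T) = 0.7358.
C_S = 0.7358·C_{R0}·X = 0.7358×4.90×0.622 = 2.24 mol/L.

2.24 mol/L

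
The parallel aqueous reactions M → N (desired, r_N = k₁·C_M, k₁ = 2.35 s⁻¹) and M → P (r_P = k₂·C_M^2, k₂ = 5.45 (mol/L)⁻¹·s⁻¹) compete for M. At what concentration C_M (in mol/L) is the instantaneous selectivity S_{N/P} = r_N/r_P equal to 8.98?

S_{N/P} = (k₁/k₂)·C_M⁻¹ ⇒ C_M = (S·k₂/k₁)^(-1).
= (8.98×5.45/2.35)^(-1) = (20.83)^(-1) = 0.0480 mol/L.

0.0480 mol/L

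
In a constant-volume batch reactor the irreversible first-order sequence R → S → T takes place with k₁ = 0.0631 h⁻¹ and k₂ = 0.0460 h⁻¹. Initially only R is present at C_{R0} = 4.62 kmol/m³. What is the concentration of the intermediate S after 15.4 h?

1.94 kmol/m³

For first-order series with pure R initially, C_S(t) = k₁C_{R0}/(k₂−k₁)·(e^(−k₁t) − e^(−k₂t)).
e^(−k₁t) = e^(−0.0631×15.4) = e^(−0.9717) = 0.3784; e^(−k₂t) = e^(−0.7084) = 0.4924.
C_S = 0.0631×4.62/(0.0460−0.0631) × (0.3784−0.4924) = (-17.05)×(-0.1140) = 1.944 kmol/m³.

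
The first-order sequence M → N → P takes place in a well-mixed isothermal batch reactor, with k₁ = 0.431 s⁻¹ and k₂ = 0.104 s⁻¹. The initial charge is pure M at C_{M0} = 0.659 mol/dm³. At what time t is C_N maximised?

4.35 s

Setting dC_N/dt = 0 gives t_opt = ln(k₂/k₁)/(k₂−k₁).
= ln(0.104/0.431)/(0.104−0.431) = ln(0.2413)/-0.3270 = -1.422/-0.3270 = 4.35 s.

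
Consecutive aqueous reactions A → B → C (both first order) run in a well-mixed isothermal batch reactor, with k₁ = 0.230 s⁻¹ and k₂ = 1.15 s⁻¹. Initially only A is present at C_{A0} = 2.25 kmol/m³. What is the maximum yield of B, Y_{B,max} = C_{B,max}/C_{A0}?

For a first-order series the maximum intermediate yield is C_{B,max}/C_{A0} = (k₁/k₂)^[k₂/(k₂−k₁)].
= (0.230/1.15)^(1.15/(1.15−0.230)) = (0.2000)^(1.250) = 0.1337.

0.134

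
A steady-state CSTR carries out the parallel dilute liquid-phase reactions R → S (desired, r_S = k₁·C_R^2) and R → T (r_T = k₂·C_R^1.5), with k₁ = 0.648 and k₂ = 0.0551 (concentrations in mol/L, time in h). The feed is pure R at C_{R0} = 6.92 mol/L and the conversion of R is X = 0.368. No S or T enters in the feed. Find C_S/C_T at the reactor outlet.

Exit C_R = C_{R0}(1−X) = 6.92×0.632 = 4.373 mol/L.
In a CSTR the entire volume is at exit conditions, so r_S = 0.648×4.373^2 = 12.39 and r_T = 0.0551×4.373^1.5 = 0.5039.
Overall selectivity = C_S/C_T = r_Sτ/(r_Tτ) = r_S/r_T = 24.6.

24.6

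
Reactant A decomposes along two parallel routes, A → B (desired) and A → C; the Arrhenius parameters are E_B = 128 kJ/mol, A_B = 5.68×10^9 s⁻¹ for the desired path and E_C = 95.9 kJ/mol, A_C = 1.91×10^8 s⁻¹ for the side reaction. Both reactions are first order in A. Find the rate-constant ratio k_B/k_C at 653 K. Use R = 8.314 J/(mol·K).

0.0804

With equal orders, S_{B/C} = k_B/k_C = (A_B/A_C)·exp[(E_C−E_B)/(RT)].
(E_C−E_B)/(RT) = (95.9−128)×10³/(8.314×653) = -32100/5429 = -5.913.
k_B/k_C = (5.68×10^9/1.91×10^8)·exp(-5.913) = 29.74 × 0.002705 = 0.0804.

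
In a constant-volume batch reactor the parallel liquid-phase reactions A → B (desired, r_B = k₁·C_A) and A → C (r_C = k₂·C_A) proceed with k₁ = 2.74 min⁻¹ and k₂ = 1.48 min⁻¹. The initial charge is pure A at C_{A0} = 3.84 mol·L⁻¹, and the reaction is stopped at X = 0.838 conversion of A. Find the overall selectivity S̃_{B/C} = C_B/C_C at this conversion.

C_A = C_{A0}(1−X) = 0.6221 mol·L⁻¹.
Both paths are first order in A, so the instantaneous fraction to B is constant: dC_B/d(−C_A) = k₁/(k₁+k₂) = 0.6493.
C_B = 0.6493·(C_{A0}−C_A) = 0.6493×3.218 = 2.09 mol·L⁻¹.
C_C = (C_{A0}−C_A)−C_B = 1.129 mol·L⁻¹; S̃_{B/C} = 2.089/1.129 = 1.85.

1.85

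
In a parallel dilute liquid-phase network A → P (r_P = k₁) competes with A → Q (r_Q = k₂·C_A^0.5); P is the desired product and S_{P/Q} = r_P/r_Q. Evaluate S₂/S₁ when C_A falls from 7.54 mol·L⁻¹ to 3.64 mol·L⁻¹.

1.44

S_{P/Q} = (k₁/k₂)·C_A^-0.5, so S₂/S₁ = (C_{A,2}/C_{A,1})^-0.5.
= (3.64/7.54)^(-0.5) = (0.4828)^(-0.5) = 1.44.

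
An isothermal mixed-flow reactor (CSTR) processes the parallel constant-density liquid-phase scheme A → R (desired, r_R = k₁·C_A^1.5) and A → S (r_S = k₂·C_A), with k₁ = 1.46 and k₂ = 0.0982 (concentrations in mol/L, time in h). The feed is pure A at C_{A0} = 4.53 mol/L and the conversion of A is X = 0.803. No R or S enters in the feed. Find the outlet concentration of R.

3.40 mol/L

Exit C_A = C_{A0}(1−X) = 4.53×0.197 = 0.8924 mol/L.
In a CSTR the entire volume is at exit conditions, so r_R = 1.46×0.8924^1.5 = 1.231 and r_S = 0.0982×0.8924 = 0.08763.
Fraction of consumed A going to R: r_R/(r_R+r_S) = 0.9335.
C_R = 0.9335·C_{A0}·X = 0.9335×4.53×0.803 = 3.40 mol/L.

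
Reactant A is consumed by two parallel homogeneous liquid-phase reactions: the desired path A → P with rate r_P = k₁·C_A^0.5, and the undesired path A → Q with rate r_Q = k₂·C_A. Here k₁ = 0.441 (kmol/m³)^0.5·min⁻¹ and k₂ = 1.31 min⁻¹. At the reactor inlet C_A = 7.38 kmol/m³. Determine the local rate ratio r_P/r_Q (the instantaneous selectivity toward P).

0.124

S_{P/Q} = r_P/r_Q = (k₁·C_A^0.5)/(k₂·C_A) = (k₁/k₂)·C_A^-0.5.
= (0.441×7.380^0.5) / (1.31×7.380) = 1.198/9.668 = 0.124.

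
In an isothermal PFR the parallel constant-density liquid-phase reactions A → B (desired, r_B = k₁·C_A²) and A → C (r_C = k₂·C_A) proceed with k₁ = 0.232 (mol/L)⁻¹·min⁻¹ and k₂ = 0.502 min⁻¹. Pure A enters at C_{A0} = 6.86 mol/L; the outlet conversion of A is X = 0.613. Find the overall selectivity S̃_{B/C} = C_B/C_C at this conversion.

2.10

C_A = C_{A0}(1−X) = 2.655 mol/L.
Along a PFR/batch, dC_C/dC_A = −r_C/(r_B+r_C) = −k₂/(k₂+k₁·C_A).
Integrating from C_{A0} to C_A: C_C = (0.502/0.232)·ln[(0.502+0.232·6.86)/(0.502+0.232·2.65)] = 2.164·ln(2.094/1.118) = 1.358 mol/L.
Then C_B = (C_{A0}−C_A) − C_C = 4.205 − 1.358 = 2.848 mol/L.
S̃_{B/C} = C_B/C_C = 2.848/1.358 = 2.10.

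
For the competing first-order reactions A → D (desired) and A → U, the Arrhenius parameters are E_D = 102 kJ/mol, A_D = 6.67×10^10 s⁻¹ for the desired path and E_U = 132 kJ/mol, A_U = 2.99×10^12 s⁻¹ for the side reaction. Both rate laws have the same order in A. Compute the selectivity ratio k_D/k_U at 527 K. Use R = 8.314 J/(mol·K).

With equal orders, S_{D/U} = k_D/k_U = (A_D/A_U)·exp[(E_U−E_D)/(RT)].
(E_U−E_D)/(RT) = (132−102)×10³/(8.314×527) = 30000/4381 = 6.847.
k_D/k_U = (6.67×10^10/2.99×10^12)·exp(6.847) = 0.02231 × 941.1 = 21.0.

21.0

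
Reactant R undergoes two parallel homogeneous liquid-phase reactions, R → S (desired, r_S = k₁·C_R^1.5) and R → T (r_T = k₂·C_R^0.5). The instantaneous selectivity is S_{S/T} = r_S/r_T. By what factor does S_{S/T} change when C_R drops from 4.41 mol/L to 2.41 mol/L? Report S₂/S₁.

S_{S/T} = (k₁/k₂)·C_R, so S₂/S₁ = (C_{R,2}/C_{R,1}).
= 2.41/4.41 = 0.546.

0.546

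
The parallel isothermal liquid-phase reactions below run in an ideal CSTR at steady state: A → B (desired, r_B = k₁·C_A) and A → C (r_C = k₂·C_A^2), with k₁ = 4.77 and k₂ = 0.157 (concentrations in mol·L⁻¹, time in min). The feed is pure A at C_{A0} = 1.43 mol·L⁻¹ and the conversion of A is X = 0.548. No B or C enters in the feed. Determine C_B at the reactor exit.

Exit C_A = C_{A0}(1−X) = 1.43×0.452 = 0.6464 mol·L⁻¹.
In a CSTR the entire volume is at exit conditions, so r_B = 4.77×0.6464 = 3.083 and r_C = 0.157×0.6464^2 = 0.06559.
Fraction of consumed A going to B: r_B/(r_B+r_C) = 0.9792.
C_B = 0.9792·C_{A0}·X = 0.9792×1.43×0.548 = 0.767 mol·L⁻¹.

0.767 mol·L⁻¹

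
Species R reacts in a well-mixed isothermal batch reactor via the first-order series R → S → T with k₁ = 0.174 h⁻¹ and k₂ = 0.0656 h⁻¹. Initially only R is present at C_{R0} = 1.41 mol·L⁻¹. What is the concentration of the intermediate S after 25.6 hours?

0.396 mol·L⁻¹

Solving the coupled first-order balances gives C_S(t) = [k₁/(k₂−k₁)]·C_{R0}·(e^(−k₁t) − e^(−k₂t)).
e^(−k₁t) = e^(−0.174×25.6) = e^(−4.454) = 0.01163; e^(−k₂t) = e^(−1.679) = 0.1865.
C_S = 0.174×1.41/(0.0656−0.174) × (0.01163−0.1865) = (-2.263)×(-0.1749) = 0.3958 mol·L⁻¹.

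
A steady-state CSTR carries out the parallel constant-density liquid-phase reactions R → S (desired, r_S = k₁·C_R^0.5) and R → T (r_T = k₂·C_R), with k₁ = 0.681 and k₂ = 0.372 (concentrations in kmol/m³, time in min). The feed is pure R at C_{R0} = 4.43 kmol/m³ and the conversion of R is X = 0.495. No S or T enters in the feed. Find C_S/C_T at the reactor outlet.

Exit C_R = C_{R0}(1−X) = 4.43×0.505 = 2.237 kmol/m³.
A CSTR operates uniformly at the exit composition, giving r_S = 1.019 and r_T = 0.8322 (each k·C_R^n at C_R = 2.237).
Overall selectivity = C_S/C_T = r_Sτ/(r_Tτ) = r_S/r_T = 1.22.

1.22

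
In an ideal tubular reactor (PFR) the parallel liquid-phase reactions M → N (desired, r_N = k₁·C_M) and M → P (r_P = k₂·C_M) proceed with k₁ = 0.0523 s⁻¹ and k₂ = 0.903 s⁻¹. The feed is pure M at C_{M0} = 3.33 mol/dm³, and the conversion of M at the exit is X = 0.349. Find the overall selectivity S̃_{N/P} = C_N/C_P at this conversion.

C_M = C_{M0}(1−X) = 2.168 mol/dm³.
Both paths are first order in M, so the instantaneous fraction to N is constant: dC_N/d(−C_M) = k₁/(k₁+k₂) = 0.05475.
C_N = 0.05475·(C_{M0}−C_M) = 0.05475×1.162 = 0.0636 mol/dm³.
C_P = (C_{M0}−C_M)−C_N = 1.099 mol/dm³; S̃_{N/P} = 0.06363/1.099 = 0.0579.

0.0579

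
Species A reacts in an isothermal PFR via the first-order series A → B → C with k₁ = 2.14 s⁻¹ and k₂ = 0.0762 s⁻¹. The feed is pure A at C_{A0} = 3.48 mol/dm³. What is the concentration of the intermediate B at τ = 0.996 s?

The intermediate concentration in a first-order A→B→C sequence is C_B = k₁C_{A0}(e^(−k₁τ) − e^(−k₂τ))/(k₂−k₁).
e^(−k₁τ) = e^(−2.14×0.996) = e^(−2.131) = 0.1187; e^(−k₂τ) = e^(−0.07590) = 0.9269.
C_B = 2.14×3.48/(0.0762−2.14) × (0.1187−0.9269) = (-3.608)×(-0.8082) = 2.917 mol/dm³.

2.92 mol/dm³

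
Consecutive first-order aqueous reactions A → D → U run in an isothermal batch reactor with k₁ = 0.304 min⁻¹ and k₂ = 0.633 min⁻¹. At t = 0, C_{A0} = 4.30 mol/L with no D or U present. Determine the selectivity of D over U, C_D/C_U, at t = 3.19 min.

For first-order series with pure A initially, C_D(t) = k₁C_{A0}/(k₂−k₁)·(e^(−k₁t) − e^(−k₂t)).
e^(−k₁t) = e^(−0.304×3.19) = e^(−0.9698) = 0.3792; e^(−k₂t) = e^(−2.019) = 0.1328.
C_D = 0.304×4.30/(0.633−0.304) × (0.3792−0.1328) = 3.973×0.2464 = 0.9791 mol/L.
C_A = C_{A0}e^(−k₁t) = 1.630 mol/L, so C_U = C_{A0}−C_A−C_D = 1.690 mol/L; C_D/C_U = 0.579.

0.579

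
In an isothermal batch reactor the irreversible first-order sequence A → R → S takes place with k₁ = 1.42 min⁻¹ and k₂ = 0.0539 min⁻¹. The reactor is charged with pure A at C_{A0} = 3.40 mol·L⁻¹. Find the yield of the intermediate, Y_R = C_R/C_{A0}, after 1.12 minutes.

For first-order series with pure A initially, C_R(t) = k₁C_{A0}/(k₂−k₁)·(e^(−k₁t) − e^(−k₂t)).
e^(−k₁t) = e^(−1.42×1.12) = e^(−1.590) = 0.2038; e^(−k₂t) = e^(−0.06037) = 0.9414.
C_R = 1.42×3.40/(0.0539−1.42) × (0.2038−0.9414) = (-3.534)×(-0.7376) = 2.607 mol·L⁻¹.
Y_R = C_R/C_{A0} = 2.607/3.40 = 0.767.

0.767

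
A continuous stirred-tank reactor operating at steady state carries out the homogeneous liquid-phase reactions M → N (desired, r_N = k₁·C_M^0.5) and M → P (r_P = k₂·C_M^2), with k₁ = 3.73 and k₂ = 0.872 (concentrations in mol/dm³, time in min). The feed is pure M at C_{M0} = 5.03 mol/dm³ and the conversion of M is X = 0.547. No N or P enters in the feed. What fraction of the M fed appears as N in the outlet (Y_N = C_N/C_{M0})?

Exit C_M = C_{M0}(1−X) = 5.03×0.453 = 2.279 mol/dm³.
A CSTR operates uniformly at the exit composition, giving r_N = 5.630 and r_P = 4.527 (each k·C_M^n at C_M = 2.279).
Fraction of consumed M going to N: r_N/(r_N+r_P) = 0.5543.
C_N = 0.5543·C_{M0}·X = 0.5543×5.03×0.547 = 1.53 mol/dm³; Y_N = C_N/C_{M0} = 0.303.

0.303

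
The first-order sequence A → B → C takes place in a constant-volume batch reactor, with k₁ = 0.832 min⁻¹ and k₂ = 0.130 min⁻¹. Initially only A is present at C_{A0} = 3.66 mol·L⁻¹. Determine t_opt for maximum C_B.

2.64 min

The intermediate peaks when r₁ = r₂, i.e. k₁e^(−k₁t) = k₂e^(−k₂t), giving t_opt = ln(k₂/k₁)/(k₂−k₁).
= ln(0.130/0.832)/(0.130−0.832) = ln(0.1562)/-0.7020 = -1.856/-0.7020 = 2.64 min.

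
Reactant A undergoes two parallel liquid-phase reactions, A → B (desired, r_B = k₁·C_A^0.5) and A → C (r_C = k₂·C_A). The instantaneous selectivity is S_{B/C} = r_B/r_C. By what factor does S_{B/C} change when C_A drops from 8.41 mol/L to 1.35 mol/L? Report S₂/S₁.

S_{B/C} = (k₁/k₂)·C_A^-0.5, so S₂/S₁ = (C_{A,2}/C_{A,1})^-0.5.
= (1.35/8.41)^(-0.5) = (0.1605)^(-0.5) = 2.50.
Selectivity toward B rises as C_A falls — low-concentration operation is favoured.

2.50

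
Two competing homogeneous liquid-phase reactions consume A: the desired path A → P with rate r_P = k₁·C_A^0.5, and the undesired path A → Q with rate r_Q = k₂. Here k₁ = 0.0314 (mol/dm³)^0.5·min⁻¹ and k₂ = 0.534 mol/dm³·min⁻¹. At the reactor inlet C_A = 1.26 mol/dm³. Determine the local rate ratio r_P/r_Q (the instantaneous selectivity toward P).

0.0660

S_{P/Q} = r_P/r_Q = (k₁·C_A^0.5)/(k₂) = (k₁/k₂)·C_A^0.5.
= (0.0314×1.260^0.5) / (0.534) = 0.03525/0.5340 = 0.0660.
Since the desired path is higher order in A, keeping C_A high (PFR or concentrated feed) favours P.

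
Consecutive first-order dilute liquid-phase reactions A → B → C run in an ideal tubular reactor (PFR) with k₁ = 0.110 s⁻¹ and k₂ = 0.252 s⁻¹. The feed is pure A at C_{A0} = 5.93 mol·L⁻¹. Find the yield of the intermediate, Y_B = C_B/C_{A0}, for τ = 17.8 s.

0.101

Solving the coupled first-order balances gives C_B(τ) = [k₁/(k₂−k₁)]·C_{A0}·(e^(−k₁τ) − e^(−k₂τ)).
e^(−k₁τ) = e^(−0.110×17.8) = e^(−1.958) = 0.1411; e^(−k₂τ) = e^(−4.486) = 0.01127.
C_B = 0.110×5.93/(0.252−0.110) × (0.1411−0.01127) = 4.594×0.1299 = 0.5966 mol·L⁻¹.
Y_B = C_B/C_{A0} = 0.5966/5.93 = 0.101.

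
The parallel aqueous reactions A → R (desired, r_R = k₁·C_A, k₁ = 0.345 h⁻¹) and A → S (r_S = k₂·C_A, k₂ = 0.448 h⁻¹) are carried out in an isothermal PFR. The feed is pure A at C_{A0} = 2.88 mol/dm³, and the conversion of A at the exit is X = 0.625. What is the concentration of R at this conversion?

C_A = C_{A0}(1−X) = 1.080 mol/dm³.
Both paths are first order in A, so the instantaneous fraction to R is constant: dC_R/d(−C_A) = k₁/(k₁+k₂) = 0.4351.
C_R = 0.4351·(C_{A0}−C_A) = 0.4351×1.800 = 0.783 mol/dm³.

0.783 mol/dm³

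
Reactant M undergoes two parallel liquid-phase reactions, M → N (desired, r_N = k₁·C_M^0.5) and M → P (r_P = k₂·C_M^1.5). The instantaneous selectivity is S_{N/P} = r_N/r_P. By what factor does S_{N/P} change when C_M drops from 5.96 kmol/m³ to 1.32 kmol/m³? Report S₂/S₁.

4.52

S_{N/P} = (k₁/k₂)·C_M⁻¹, so S₂/S₁ = (C_{M,2}/C_{M,1})⁻¹.
= 5.96/1.32 = 4.52.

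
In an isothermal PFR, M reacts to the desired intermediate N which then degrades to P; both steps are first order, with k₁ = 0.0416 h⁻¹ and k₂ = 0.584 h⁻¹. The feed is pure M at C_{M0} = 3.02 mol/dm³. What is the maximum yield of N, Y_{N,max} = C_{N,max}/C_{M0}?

For a first-order series the maximum intermediate yield is C_{N,max}/C_{M0} = (k₁/k₂)^[k₂/(k₂−k₁)].
= (0.0416/0.584)^(0.584/(0.584−0.0416)) = (0.07123)^(1.077) = 0.05817.

0.0582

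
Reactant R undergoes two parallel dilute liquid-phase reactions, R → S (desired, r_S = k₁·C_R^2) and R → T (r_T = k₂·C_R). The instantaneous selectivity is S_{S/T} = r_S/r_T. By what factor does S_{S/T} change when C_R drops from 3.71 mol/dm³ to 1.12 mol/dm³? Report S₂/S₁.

S_{S/T} = (k₁/k₂)·C_R, so S₂/S₁ = (C_{R,2}/C_{R,1}).
= 1.12/3.71 = 0.302.

0.302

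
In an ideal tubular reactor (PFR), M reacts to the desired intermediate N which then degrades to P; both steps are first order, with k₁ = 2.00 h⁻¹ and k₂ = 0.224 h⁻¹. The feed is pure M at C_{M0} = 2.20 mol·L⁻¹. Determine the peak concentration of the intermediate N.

1.67 mol·L⁻¹

Evaluating C_N at τ_opt = ln(k₂/k₁)/(k₂−k₁) gives C_{N,max}/C_{M0} = (k₁/k₂)^[k₂/(k₂−k₁)].
= (2.00/0.224)^(0.224/(0.224−2.00)) = (8.929)^(-0.1261) = 0.7587.
C_{N,max} = 0.7587×2.20 = 1.67 mol·L⁻¹.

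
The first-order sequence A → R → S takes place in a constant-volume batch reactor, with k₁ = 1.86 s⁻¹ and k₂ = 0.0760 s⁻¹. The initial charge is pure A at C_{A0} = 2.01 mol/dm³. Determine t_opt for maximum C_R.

For first-order series the maximum of C_R occurs at t_opt = ln(k₂/k₁)/(k₂−k₁).
= ln(0.0760/1.86)/(0.0760−1.86) = ln(0.04086)/-1.784 = -3.198/-1.784 = 1.79 s.

1.79 s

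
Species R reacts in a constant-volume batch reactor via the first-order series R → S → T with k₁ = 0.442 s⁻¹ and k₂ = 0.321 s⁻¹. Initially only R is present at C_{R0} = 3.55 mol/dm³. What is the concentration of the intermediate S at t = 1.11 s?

1.14 mol/dm³

Solving the coupled first-order balances gives C_S(t) = [k₁/(k₂−k₁)]·C_{R0}·(e^(−k₁t) − e^(−k₂t)).
e^(−k₁t) = e^(−0.442×1.11) = e^(−0.4906) = 0.6122; e^(−k₂t) = e^(−0.3563) = 0.7003.
C_S = 0.442×3.55/(0.321−0.442) × (0.6122−0.7003) = (-12.97)×(-0.08801) = 1.141 mol/dm³.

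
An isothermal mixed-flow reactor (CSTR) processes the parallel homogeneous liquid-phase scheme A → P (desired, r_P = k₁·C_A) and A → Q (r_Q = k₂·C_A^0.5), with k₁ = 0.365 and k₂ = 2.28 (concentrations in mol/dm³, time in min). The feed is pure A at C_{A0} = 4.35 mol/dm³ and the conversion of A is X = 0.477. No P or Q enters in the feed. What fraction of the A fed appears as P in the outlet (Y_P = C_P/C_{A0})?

Exit C_A = C_{A0}(1−X) = 4.35×0.523 = 2.275 mol/dm³.
A CSTR operates uniformly at the exit composition, giving r_P = 0.8304 and r_Q = 3.439 (each k·C_A^n at C_A = 2.275).
Fraction of consumed A going to P: r_P/(r_P+r_Q) = 0.1945.
C_P = 0.1945·C_{A0}·X = 0.1945×4.35×0.477 = 0.404 mol/dm³; Y_P = C_P/C_{A0} = 0.0928.

0.0928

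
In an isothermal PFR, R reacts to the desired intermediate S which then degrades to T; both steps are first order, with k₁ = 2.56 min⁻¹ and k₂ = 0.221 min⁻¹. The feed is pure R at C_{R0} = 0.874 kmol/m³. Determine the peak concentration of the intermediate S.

0.693 kmol/m³

At the optimum, C_{S,max}/C_{R0} = (k₁/k₂)^[k₂/(k₂−k₁)].
= (2.56/0.221)^(0.221/(0.221−2.56)) = (11.58)^(-0.09448) = 0.7934.
C_{S,max} = 0.7934×0.874 = 0.693 kmol/m³.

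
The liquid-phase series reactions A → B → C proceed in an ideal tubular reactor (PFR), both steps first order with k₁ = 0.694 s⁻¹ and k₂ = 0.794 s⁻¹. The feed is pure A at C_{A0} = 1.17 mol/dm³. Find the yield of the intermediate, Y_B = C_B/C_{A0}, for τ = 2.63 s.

0.259

For first-order series with pure A initially, C_B(τ) = k₁C_{A0}/(k₂−k₁)·(e^(−k₁τ) − e^(−k₂τ)).
e^(−k₁τ) = e^(−0.694×2.63) = e^(−1.825) = 0.1612; e^(−k₂τ) = e^(−2.088) = 0.1239.
C_B = 0.694×1.17/(0.794−0.694) × (0.1612−0.1239) = 8.120×0.03727 = 0.3027 mol/dm³.
Y_B = C_B/C_{A0} = 0.3027/1.17 = 0.259.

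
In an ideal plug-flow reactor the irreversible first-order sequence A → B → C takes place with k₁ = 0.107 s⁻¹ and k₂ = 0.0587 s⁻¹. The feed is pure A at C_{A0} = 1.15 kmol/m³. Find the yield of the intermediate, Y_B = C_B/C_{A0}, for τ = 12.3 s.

0.482

Solving the coupled first-order balances gives C_B(τ) = [k₁/(k₂−k₁)]·C_{A0}·(e^(−k₁τ) − e^(−k₂τ)).
e^(−k₁τ) = e^(−0.107×12.3) = e^(−1.316) = 0.2682; e^(−k₂τ) = e^(−0.7220) = 0.4858.
C_B = 0.107×1.15/(0.0587−0.107) × (0.2682−0.4858) = (-2.548)×(-0.2176) = 0.5544 kmol/m³.
Y_B = C_B/C_{A0} = 0.5544/1.15 = 0.482.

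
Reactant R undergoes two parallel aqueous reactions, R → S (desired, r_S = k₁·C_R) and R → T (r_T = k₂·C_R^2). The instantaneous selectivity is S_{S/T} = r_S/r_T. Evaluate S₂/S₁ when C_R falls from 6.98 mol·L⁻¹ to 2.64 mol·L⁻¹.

S_{S/T} = (k₁/k₂)·C_R⁻¹, so S₂/S₁ = (C_{R,2}/C_{R,1})⁻¹.
= 6.98/2.64 = 2.64.

2.64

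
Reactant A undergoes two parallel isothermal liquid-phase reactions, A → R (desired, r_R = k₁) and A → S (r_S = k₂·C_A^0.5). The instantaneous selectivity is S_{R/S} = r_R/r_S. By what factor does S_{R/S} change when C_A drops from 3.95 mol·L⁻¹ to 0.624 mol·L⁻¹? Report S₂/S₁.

S_{R/S} = (k₁/k₂)·C_A^-0.5, so S₂/S₁ = (C_{A,2}/C_{A,1})^-0.5.
= (0.624/3.95)^(-0.5) = (0.1580)^(-0.5) = 2.52.

2.52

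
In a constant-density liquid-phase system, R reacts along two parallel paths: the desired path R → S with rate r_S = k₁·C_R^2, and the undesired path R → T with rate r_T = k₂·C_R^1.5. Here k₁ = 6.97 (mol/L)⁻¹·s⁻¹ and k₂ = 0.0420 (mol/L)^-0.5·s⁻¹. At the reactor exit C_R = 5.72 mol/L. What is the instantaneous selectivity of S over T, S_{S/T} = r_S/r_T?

S_{S/T} = r_S/r_T = (k₁·C_R^2)/(k₂·C_R^1.5) = (k₁/k₂)·C_R^0.5.
= (6.97×5.720^2) / (0.0420×5.720^1.5) = 228.0/0.5746 = 397.
Since the desired path is higher order in R, keeping C_R high (PFR or concentrated feed) favours S.

397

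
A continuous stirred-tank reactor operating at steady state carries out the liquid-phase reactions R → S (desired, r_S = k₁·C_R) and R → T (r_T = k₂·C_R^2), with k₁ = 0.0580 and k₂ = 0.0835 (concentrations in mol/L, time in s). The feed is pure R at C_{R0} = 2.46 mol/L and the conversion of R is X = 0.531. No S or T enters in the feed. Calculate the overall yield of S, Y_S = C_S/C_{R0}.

Exit C_R = C_{R0}(1−X) = 2.46×0.469 = 1.154 mol/L.
A CSTR operates uniformly at the exit composition, giving r_S = 0.06692 and r_T = 0.1111 (each k·C_R^n at C_R = 1.154).
Fraction of consumed R going to S: r_S/(r_S+r_T) = 0.3758.
C_S = 0.3758·C_{R0}·X = 0.3758×2.46×0.531 = 0.491 mol/L; Y_S = C_S/C_{R0} = 0.200.

0.200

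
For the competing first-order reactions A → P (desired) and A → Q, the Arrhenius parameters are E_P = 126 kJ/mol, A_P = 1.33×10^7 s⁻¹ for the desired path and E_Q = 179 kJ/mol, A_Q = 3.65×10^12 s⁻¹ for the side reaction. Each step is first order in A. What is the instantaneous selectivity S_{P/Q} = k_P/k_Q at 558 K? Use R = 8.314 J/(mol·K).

Since both paths have the same order in A, the concentration cancels and S_{P/Q} = k_P/k_Q = (A_P/A_Q)·exp[(E_Q−E_P)/(RT)].
(E_Q−E_P)/(RT) = (179−126)×10³/(8.314×558) = 53000/4639 = 11.42.
k_P/k_Q = (1.33×10^7/3.65×10^12)·exp(11.42) = 3.644×10^-6 × 91524 = 0.333.
Since E_P < E_Q, lowering the temperature improves selectivity toward P.

0.333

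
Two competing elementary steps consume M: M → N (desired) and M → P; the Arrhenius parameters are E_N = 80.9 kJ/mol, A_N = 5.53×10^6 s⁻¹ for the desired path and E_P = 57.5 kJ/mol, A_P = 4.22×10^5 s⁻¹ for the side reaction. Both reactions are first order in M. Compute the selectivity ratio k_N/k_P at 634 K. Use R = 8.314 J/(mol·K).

k_N/k_P = (A_N/A_P)·exp[−(E_N−E_P)/(RT)] = (A_N/A_P)·exp[(E_P−E_N)/(RT)].
(E_P−E_N)/(RT) = (57.5−80.9)×10³/(8.314×634) = -23400/5271 = -4.439.
k_N/k_P = (5.53×10^6/4.22×10^5)·exp(-4.439) = 13.10 × 0.01180 = 0.155.

0.155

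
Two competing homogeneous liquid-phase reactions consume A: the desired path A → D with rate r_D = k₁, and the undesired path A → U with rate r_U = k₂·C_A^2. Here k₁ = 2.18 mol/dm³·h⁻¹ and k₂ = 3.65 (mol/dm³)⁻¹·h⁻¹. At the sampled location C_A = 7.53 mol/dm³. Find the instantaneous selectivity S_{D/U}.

S_{D/U} = r_D/r_U = (k₁)/(k₂·C_A^2) = (k₁/k₂)·C_A^-2.
= (2.18) / (3.65×7.530^2) = 2.180/207.0 = 0.0105.
The undesired path is higher order in A, so low C_A (CSTR or dilute feed) favours D.

0.0105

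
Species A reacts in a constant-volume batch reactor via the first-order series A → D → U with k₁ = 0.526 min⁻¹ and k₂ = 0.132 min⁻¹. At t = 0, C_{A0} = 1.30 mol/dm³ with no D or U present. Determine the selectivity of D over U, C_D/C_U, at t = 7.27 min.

0.972

Solving the coupled first-order balances gives C_D(t) = [k₁/(k₂−k₁)]·C_{A0}·(e^(−k₁t) − e^(−k₂t)).
e^(−k₁t) = e^(−0.526×7.27) = e^(−3.824) = 0.02184; e^(−k₂t) = e^(−0.9596) = 0.3830.
C_D = 0.526×1.30/(0.132−0.526) × (0.02184−0.3830) = (-1.736)×(-0.3612) = 0.6269 mol/dm³.
C_A = C_{A0}e^(−k₁t) = 0.02839 mol/dm³, so C_U = C_{A0}−C_A−C_D = 0.6447 mol/dm³; C_D/C_U = 0.972.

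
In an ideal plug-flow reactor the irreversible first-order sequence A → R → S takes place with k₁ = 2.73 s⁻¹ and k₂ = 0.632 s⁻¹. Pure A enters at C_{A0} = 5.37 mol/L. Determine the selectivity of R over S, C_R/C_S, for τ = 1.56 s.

0.900

Solving the coupled first-order balances gives C_R(τ) = [k₁/(k₂−k₁)]·C_{A0}·(e^(−k₁τ) − e^(−k₂τ)).
e^(−k₁τ) = e^(−2.73×1.56) = e^(−4.259) = 0.01414; e^(−k₂τ) = e^(−0.9859) = 0.3731.
C_R = 2.73×5.37/(0.632−2.73) × (0.01414−0.3731) = (-6.988)×(-0.3590) = 2.508 mol/L.
C_A = C_{A0}e^(−k₁τ) = 0.07593 mol/L, so C_S = C_{A0}−C_A−C_R = 2.786 mol/L; C_R/C_S = 0.900.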